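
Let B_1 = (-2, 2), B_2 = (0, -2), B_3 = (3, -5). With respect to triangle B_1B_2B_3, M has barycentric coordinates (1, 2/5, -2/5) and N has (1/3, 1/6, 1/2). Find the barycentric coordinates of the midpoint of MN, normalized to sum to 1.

(2/3, 17/60, 1/20)

Since both coordinate triples sum to 1, the midpoint's barycentrics are the componentwise average.
(1+1/3)/2 = 2/3; similarly 17/60 and 1/20.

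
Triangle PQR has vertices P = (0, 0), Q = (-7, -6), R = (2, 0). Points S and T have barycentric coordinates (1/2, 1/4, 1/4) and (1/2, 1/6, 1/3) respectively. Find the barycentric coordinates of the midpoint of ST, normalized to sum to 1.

Since both coordinate triples sum to 1, the midpoint's barycentrics are the componentwise average.
(1/2+1/2)/2 = 1/2; similarly 5/24 and 7/24.

(1/2, 5/24, 7/24)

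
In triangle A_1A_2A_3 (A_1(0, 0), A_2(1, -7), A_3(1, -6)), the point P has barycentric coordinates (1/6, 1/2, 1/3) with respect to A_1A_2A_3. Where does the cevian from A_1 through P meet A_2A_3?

(1, -33/5)

Line A_1P meets A_2A_3 where the A_1-coordinate vanishes; zeroing P's A_1-weight and renormalizing leaves A_2, A_3-weights 1/2 : 1/3 → (3/5, 2/5).
So Q = (3/5)·A_2 + (2/5)·A_3 = (1, -33/5).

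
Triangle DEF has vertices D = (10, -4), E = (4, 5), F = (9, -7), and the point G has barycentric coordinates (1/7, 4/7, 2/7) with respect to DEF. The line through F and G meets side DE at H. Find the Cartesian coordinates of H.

Line FG meets DE where the F-coordinate vanishes; zeroing G's F-weight and renormalizing leaves D, E-weights 1/7 : 4/7 → (1/5, 4/5).
So H = (1/5)·D + (4/5)·E = (26/5, 16/5).

(26/5, 16/5)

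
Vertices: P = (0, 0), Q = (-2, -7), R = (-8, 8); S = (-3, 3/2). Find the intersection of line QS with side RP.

Barycentric coordinates of S with respect to PQR: (1/2, 1/6, 1/3).
On side RP the Q-coordinate is zero; dropping S's Q-weight 1/6 and renormalizing the remaining 1/3 : 1/2 gives weights 2/5, 3/5 on R, P.
T = (2/5)·(-8, 8) + (3/5)·(0, 0) = (-16/5, 16/5).

(-16/5, 16/5)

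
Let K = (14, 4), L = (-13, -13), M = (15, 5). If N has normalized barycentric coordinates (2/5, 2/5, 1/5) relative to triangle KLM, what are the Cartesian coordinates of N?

N = (2/5)·K + (2/5)·L + (1/5)·M.
x-coordinate: (2/5)·14 + (2/5)·(-13) + (1/5)·15 = 17/5.
y-coordinate: (2/5)·4 + (2/5)·(-13) + (1/5)·5 = -13/5.

(17/5, -13/5)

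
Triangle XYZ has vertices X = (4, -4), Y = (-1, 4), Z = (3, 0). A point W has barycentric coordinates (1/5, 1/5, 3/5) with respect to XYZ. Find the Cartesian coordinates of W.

W = (1/5)·X + (1/5)·Y + (3/5)·Z.
x-coordinate: (1/5)·4 + (1/5)·(-1) + (3/5)·3 = 12/5.
y-coordinate: (1/5)·(-4) + (1/5)·4 + (3/5)·0 = 0.

(12/5, 0)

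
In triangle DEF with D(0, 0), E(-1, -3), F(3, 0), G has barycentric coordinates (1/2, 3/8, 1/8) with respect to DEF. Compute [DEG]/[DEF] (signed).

The signed ratio [DEG]/[DEF] equals the barycentric coordinate of G at vertex F, which is 1/8.

1/8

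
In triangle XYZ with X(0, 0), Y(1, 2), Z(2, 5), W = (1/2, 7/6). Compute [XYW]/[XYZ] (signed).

1/6

[XYZ] = ½·(0·(2−5) + 1·(5−0) + 2·(0−2)) = ½·(0 + 5 − 4) = 1/2.
[XYW] = ½·(0·(2−(7/6)) + 1·(7/6−0) + (1/2)·(0−2)) = ½·(0 + 7/6 − 1) = 1/12, so the ratio is (1/12)/(1/2) = 1/6.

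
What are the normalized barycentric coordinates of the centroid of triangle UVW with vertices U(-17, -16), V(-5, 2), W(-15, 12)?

The centroid is the average of the vertices, so each weight is 1/3.

(1/3, 1/3, 1/3)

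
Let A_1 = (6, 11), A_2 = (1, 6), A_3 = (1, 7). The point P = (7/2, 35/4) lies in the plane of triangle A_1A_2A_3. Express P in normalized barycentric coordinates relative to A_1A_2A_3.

(1/2, 1/4, 1/4)

Signed area of the reference triangle: [A_1A_2A_3] = ½·(6·(6−7) + 1·(7−11) + 1·(11−6)) = ½·(-6 − 4 + 5) = -5/2.
[PA_2A_3] = ½·((7/2)·(6−7) + 1·(7−(35/4)) + 1·(35/4−6)) = ½·(-7/2 − 7/4 + 11/4) = -5/4, so the A_1-coordinate is (-5/4)/(-5/2) = 1/2.
[A_1PA_3] = ½·(6·(35/4−7) + (7/2)·(7−11) + 1·(11−(35/4))) = ½·(21/2 − 14 + 9/4) = -5/8, so the A_2-coordinate is 1/4.
[A_1A_2P] = ½·(6·(6−(35/4)) + 1·(35/4−11) + (7/2)·(11−6)) = ½·(-33/2 − 9/4 + 35/2) = -5/8, so the A_3-coordinate is 1/4.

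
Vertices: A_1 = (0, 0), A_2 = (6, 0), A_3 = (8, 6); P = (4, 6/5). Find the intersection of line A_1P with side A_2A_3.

Barycentric coordinates of P with respect to A_1A_2A_3: (2/5, 2/5, 1/5).
On side A_2A_3 the A_1-coordinate is zero; dropping P's A_1-weight 2/5 and renormalizing the remaining 2/5 : 1/5 gives weights 2/3, 1/3 on A_2, A_3.
Q = (2/3)·(6, 0) + (1/3)·(8, 6) = (20/3, 2).

(20/3, 2)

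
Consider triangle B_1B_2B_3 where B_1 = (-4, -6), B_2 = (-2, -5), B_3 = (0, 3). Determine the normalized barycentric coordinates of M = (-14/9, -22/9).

Signed area of the reference triangle: [B_1B_2B_3] = ½·((-4)·(-5−3) + (-2)·(3−(-6)) + 0·(-6−(-5))) = ½·(32 − 18 + 0) = 7.
[MB_2B_3] = ½·((-14/9)·(-5−3) + (-2)·(3−(-22/9)) + 0·(-22/9−(-5))) = ½·(112/9 − 98/9 + 0) = 7/9, so the B_1-coordinate is (7/9)/7 = 1/9.
[B_1MB_3] = ½·((-4)·(-22/9−3) + (-14/9)·(3−(-6)) + 0·(-6−(-22/9))) = ½·(196/9 − 14 + 0) = 35/9, so the B_2-coordinate is 5/9.
[B_1B_2M] = ½·((-4)·(-5−(-22/9)) + (-2)·(-22/9−(-6)) + (-14/9)·(-6−(-5))) = ½·(92/9 − 64/9 + 14/9) = 7/3, so the B_3-coordinate is 1/3.
Check: 1/9 + 5/9 + 1/3 = 1.

(1/9, 5/9, 1/3)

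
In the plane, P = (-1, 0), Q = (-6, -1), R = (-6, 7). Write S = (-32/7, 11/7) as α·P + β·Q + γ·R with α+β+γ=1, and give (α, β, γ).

Signed area of the reference triangle: [PQR] = ½·((-1)·(-1−7) + (-6)·(7−0) + (-6)·(0−(-1))) = ½·(8 − 42 − 6) = -20.
[SQR] = ½·((-32/7)·(-1−7) + (-6)·(7−(11/7)) + (-6)·(11/7−(-1))) = ½·(256/7 − 228/7 − 108/7) = -40/7, so the P-coordinate is (-40/7)/(-20) = 2/7.
[PSR] = ½·((-1)·(11/7−7) + (-32/7)·(7−0) + (-6)·(0−(11/7))) = ½·(38/7 − 32 + 66/7) = -60/7, so the Q-coordinate is 3/7.
[PQS] = ½·((-1)·(-1−(11/7)) + (-6)·(11/7−0) + (-32/7)·(0−(-1))) = ½·(18/7 − 66/7 − 32/7) = -40/7, so the R-coordinate is 2/7.

(2/7, 3/7, 2/7)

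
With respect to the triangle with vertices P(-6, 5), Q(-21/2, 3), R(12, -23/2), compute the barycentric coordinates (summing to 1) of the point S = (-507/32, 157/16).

(11/16, 11/16, -3/8)

Signed area of the reference triangle: [PQR] = ½·((-6)·(3−(-23/2)) + (-21/2)·(-23/2−5) + 12·(5−3)) = ½·(-87 + 693/4 + 24) = 441/8.
[SQR] = ½·((-507/32)·(3−(-23/2)) + (-21/2)·(-23/2−(157/16)) + 12·(157/16−3)) = ½·(-14703/64 + 7161/32 + 327/4) = 4851/128, so the P-coordinate is (4851/128)/(441/8) = 11/16.
[PSR] = ½·((-6)·(157/16−(-23/2)) + (-507/32)·(-23/2−5) + 12·(5−(157/16))) = ½·(-1023/8 + 16731/64 − 231/4) = 4851/128, so the Q-coordinate is 11/16.
[PQS] = ½·((-6)·(3−(157/16)) + (-21/2)·(157/16−5) + (-507/32)·(5−3)) = ½·(327/8 − 1617/32 − 507/16) = -1323/64, so the R-coordinate is -3/8.
Check: 11/16 + 11/16 − 3/8 = 1.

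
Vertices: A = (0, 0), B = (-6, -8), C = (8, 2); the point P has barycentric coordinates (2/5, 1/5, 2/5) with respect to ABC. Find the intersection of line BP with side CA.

(4, 1)

Line BP meets CA where the B-coordinate vanishes; zeroing P's B-weight and renormalizing leaves C, A-weights 2/5 : 2/5 → (1/2, 1/2).
So Q = (1/2)·C + (1/2)·A = (4, 1).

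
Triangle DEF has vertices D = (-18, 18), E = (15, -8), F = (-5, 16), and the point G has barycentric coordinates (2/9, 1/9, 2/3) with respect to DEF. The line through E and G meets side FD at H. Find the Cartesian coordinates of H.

Line EG meets FD where the E-coordinate vanishes; zeroing G's E-weight and renormalizing leaves F, D-weights 2/3 : 2/9 → (3/4, 1/4).
So H = (3/4)·F + (1/4)·D = (-33/4, 33/2).

(-33/4, 33/2)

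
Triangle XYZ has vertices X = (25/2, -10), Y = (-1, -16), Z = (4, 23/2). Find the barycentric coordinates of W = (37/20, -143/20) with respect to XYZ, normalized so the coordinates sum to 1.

(1/10, 3/5, 3/10)

Signed area of the reference triangle: [XYZ] = ½·((25/2)·(-16−(23/2)) + (-1)·(23/2−(-10)) + 4·(-10−(-16))) = ½·(-1375/4 − 43/2 + 24) = -1365/8.
[WYZ] = ½·((37/20)·(-16−(23/2)) + (-1)·(23/2−(-143/20)) + 4·(-143/20−(-16))) = ½·(-407/8 − 373/20 + 177/5) = -273/16, so the X-coordinate is (-273/16)/(-1365/8) = 1/10.
[XWZ] = ½·((25/2)·(-143/20−(23/2)) + (37/20)·(23/2−(-10)) + 4·(-10−(-143/20))) = ½·(-1865/8 + 1591/40 − 57/5) = -819/8, so the Y-coordinate is 3/5.
[XYW] = ½·((25/2)·(-16−(-143/20)) + (-1)·(-143/20−(-10)) + (37/20)·(-10−(-16))) = ½·(-885/8 − 57/20 + 111/10) = -819/16, so the Z-coordinate is 3/10.
Check: 1/10 + 3/5 + 3/10 = 1.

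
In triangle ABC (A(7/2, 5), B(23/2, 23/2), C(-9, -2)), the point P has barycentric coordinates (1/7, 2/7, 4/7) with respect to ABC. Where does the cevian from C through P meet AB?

Line CP meets AB where the C-coordinate vanishes; zeroing P's C-weight and renormalizing leaves A, B-weights 1/7 : 2/7 → (1/3, 2/3).
So Q = (1/3)·A + (2/3)·B = (53/6, 28/3).

(53/6, 28/3)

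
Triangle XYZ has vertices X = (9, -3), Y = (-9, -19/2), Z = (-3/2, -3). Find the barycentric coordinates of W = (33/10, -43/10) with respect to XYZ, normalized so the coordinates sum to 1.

(3/5, 1/5, 1/5)

Signed area of the reference triangle: [XYZ] = ½·(9·(-19/2−(-3)) + (-9)·(-3−(-3)) + (-3/2)·(-3−(-19/2))) = ½·(-117/2 + 0 − 39/4) = -273/8.
[WYZ] = ½·((33/10)·(-19/2−(-3)) + (-9)·(-3−(-43/10)) + (-3/2)·(-43/10−(-19/2))) = ½·(-429/20 − 117/10 − 39/5) = -819/40, so the X-coordinate is (-819/40)/(-273/8) = 3/5.
[XWZ] = ½·(9·(-43/10−(-3)) + (33/10)·(-3−(-3)) + (-3/2)·(-3−(-43/10))) = ½·(-117/10 + 0 − 39/20) = -273/40, so the Y-coordinate is 1/5.
[XYW] = ½·(9·(-19/2−(-43/10)) + (-9)·(-43/10−(-3)) + (33/10)·(-3−(-19/2))) = ½·(-234/5 + 117/10 + 429/20) = -273/40, so the Z-coordinate is 1/5.
Check: 3/5 + 1/5 + 1/5 = 1.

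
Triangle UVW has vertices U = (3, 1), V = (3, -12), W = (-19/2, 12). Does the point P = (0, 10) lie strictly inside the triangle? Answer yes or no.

no

Barycentric coordinates of P: (406/325, -159/325, 6/25).
The three coordinates are positive, negative, positive; a point is interior exactly when all three are positive.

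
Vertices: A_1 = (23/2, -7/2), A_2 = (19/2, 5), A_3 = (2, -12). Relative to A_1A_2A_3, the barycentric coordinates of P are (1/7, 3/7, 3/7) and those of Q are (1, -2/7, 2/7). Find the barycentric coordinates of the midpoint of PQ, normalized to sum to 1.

Since both coordinate triples sum to 1, the midpoint's barycentrics are the componentwise average.
(1/7+1)/2 = 4/7; similarly 1/14 and 5/14.

(4/7, 1/14, 5/14)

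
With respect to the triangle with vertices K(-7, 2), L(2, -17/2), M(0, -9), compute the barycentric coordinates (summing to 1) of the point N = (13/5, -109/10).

(-1/5, 3/5, 3/5)

Signed area of the reference triangle: [KLM] = ½·((-7)·(-17/2−(-9)) + 2·(-9−2) + 0·(2−(-17/2))) = ½·(-7/2 − 22 + 0) = -51/4.
[NLM] = ½·((13/5)·(-17/2−(-9)) + 2·(-9−(-109/10)) + 0·(-109/10−(-17/2))) = ½·(13/10 + 19/5 + 0) = 51/20, so the K-coordinate is (51/20)/(-51/4) = -1/5.
[KNM] = ½·((-7)·(-109/10−(-9)) + (13/5)·(-9−2) + 0·(2−(-109/10))) = ½·(133/10 − 143/5 + 0) = -153/20, so the L-coordinate is 3/5.
[KLN] = ½·((-7)·(-17/2−(-109/10)) + 2·(-109/10−2) + (13/5)·(2−(-17/2))) = ½·(-84/5 − 129/5 + 273/10) = -153/20, so the M-coordinate is 3/5.
Check: -1/5 + 3/5 + 3/5 = 1.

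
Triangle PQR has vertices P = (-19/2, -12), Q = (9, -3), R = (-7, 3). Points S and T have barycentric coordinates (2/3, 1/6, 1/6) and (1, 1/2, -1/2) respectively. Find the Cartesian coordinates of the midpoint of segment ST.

(-15/4, -23/2)

Barycentric coordinates of the midpoint are the average: (5/6, 1/3, -1/6).
Converting: (5/6)·P + (1/3)·Q + (-1/6)·R = (-15/4, -23/2).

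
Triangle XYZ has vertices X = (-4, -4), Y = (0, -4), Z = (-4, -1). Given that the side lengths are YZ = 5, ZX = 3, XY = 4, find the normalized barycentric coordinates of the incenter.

(5/12, 1/4, 1/3)

The incenter has barycentric coordinates proportional to the opposite side lengths: (5 : 3 : 4).
Normalizing by 5+3+4 = 12 gives (5/12, 1/4, 1/3).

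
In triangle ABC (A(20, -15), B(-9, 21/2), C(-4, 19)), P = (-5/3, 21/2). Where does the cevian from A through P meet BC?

(-6, 78/5)

Barycentric coordinates of P with respect to ABC: (1/6, 1/3, 1/2).
On side BC the A-coordinate is zero; dropping P's A-weight 1/6 and renormalizing the remaining 1/3 : 1/2 gives weights 2/5, 3/5 on B, C.
Q = (2/5)·(-9, 21/2) + (3/5)·(-4, 19) = (-6, 78/5).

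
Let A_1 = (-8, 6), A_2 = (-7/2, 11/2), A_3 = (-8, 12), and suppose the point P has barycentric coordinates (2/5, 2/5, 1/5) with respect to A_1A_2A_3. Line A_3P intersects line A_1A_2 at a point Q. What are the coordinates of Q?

(-23/4, 23/4)

Line A_3P meets A_1A_2 where the A_3-coordinate vanishes; zeroing P's A_3-weight and renormalizing leaves A_1, A_2-weights 2/5 : 2/5 → (1/2, 1/2).
So Q = (1/2)·A_1 + (1/2)·A_2 = (-23/4, 23/4).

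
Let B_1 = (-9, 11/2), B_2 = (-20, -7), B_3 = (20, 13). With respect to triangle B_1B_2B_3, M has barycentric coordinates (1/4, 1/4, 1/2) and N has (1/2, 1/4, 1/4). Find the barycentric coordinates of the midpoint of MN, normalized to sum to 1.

Since both coordinate triples sum to 1, the midpoint's barycentrics are the componentwise average.
(1/4+1/2)/2 = 3/8; similarly 1/4 and 3/8.

(3/8, 1/4, 3/8)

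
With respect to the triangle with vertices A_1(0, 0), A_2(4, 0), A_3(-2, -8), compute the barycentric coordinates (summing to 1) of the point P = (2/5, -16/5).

Signed area of the reference triangle: [A_1A_2A_3] = ½·(0·(0−(-8)) + 4·(-8−0) + (-2)·(0−0)) = ½·(0 − 32 + 0) = -16.
[PA_2A_3] = ½·((2/5)·(0−(-8)) + 4·(-8−(-16/5)) + (-2)·(-16/5−0)) = ½·(16/5 − 96/5 + 32/5) = -24/5, so the A_1-coordinate is (-24/5)/(-16) = 3/10.
[A_1PA_3] = ½·(0·(-16/5−(-8)) + (2/5)·(-8−0) + (-2)·(0−(-16/5))) = ½·(0 − 16/5 − 32/5) = -24/5, so the A_2-coordinate is 3/10.
[A_1A_2P] = ½·(0·(0−(-16/5)) + 4·(-16/5−0) + (2/5)·(0−0)) = ½·(0 − 64/5 + 0) = -32/5, so the A_3-coordinate is 2/5.

(3/10, 3/10, 2/5)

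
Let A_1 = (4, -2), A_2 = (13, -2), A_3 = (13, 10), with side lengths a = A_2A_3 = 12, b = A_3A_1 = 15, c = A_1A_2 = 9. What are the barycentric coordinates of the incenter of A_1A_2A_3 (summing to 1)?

(1/3, 5/12, 1/4)

The incenter has barycentric coordinates proportional to the opposite side lengths: (12 : 15 : 9).
Normalizing by 12+15+9 = 36 gives (1/3, 5/12, 1/4).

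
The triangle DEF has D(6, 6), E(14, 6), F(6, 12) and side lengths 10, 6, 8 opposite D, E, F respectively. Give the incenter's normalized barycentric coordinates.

(5/12, 1/4, 1/3)

The incenter has barycentric coordinates proportional to the opposite side lengths: (10 : 6 : 8).
Normalizing by 10+6+8 = 24 gives (5/12, 1/4, 1/3).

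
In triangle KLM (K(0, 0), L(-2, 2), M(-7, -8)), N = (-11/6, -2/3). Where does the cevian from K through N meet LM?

(-11/3, -4/3)

Barycentric coordinates of N with respect to KLM: (1/2, 1/3, 1/6).
On side LM the K-coordinate is zero; dropping N's K-weight 1/2 and renormalizing the remaining 1/3 : 1/6 gives weights 2/3, 1/3 on L, M.
J = (2/3)·(-2, 2) + (1/3)·(-7, -8) = (-11/3, -4/3).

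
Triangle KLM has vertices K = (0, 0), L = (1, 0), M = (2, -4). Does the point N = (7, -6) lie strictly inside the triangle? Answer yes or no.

no

Barycentric coordinates of N: (-9/2, 4, 3/2).
The three coordinates are negative, positive, positive; a point is interior exactly when all three are positive.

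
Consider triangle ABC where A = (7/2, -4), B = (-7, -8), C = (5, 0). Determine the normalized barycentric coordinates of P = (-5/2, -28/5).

(1/5, 3/5, 1/5)

Signed area of the reference triangle: [ABC] = ½·((7/2)·(-8−0) + (-7)·(0−(-4)) + 5·(-4−(-8))) = ½·(-28 − 28 + 20) = -18.
[PBC] = ½·((-5/2)·(-8−0) + (-7)·(0−(-28/5)) + 5·(-28/5−(-8))) = ½·(20 − 196/5 + 12) = -18/5, so the A-coordinate is (-18/5)/(-18) = 1/5.
[APC] = ½·((7/2)·(-28/5−0) + (-5/2)·(0−(-4)) + 5·(-4−(-28/5))) = ½·(-98/5 − 10 + 8) = -54/5, so the B-coordinate is 3/5.
[ABP] = ½·((7/2)·(-8−(-28/5)) + (-7)·(-28/5−(-4)) + (-5/2)·(-4−(-8))) = ½·(-42/5 + 56/5 − 10) = -18/5, so the C-coordinate is 1/5.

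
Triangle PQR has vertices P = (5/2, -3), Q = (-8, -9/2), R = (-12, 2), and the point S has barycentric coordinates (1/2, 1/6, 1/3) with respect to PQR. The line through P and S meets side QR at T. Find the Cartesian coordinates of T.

(-32/3, -1/6)

Line PS meets QR where the P-coordinate vanishes; zeroing S's P-weight and renormalizing leaves Q, R-weights 1/6 : 1/3 → (1/3, 2/3).
So T = (1/3)·Q + (2/3)·R = (-32/3, -1/6).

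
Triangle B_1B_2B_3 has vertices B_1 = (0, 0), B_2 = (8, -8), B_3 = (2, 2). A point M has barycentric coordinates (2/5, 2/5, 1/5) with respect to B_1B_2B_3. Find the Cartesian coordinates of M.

M = (2/5)·B_1 + (2/5)·B_2 + (1/5)·B_3.
x-coordinate: (2/5)·0 + (2/5)·8 + (1/5)·2 = 18/5.
y-coordinate: (2/5)·0 + (2/5)·(-8) + (1/5)·2 = -14/5.

(18/5, -14/5)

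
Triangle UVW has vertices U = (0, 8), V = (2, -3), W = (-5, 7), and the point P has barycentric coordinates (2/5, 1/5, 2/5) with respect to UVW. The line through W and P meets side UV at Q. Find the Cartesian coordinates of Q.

Line WP meets UV where the W-coordinate vanishes; zeroing P's W-weight and renormalizing leaves U, V-weights 2/5 : 1/5 → (2/3, 1/3).
So Q = (2/3)·U + (1/3)·V = (2/3, 13/3).

(2/3, 13/3)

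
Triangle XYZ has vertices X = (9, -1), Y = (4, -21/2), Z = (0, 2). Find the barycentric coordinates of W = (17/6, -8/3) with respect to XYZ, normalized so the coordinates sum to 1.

(1/6, 1/3, 1/2)

Signed area of the reference triangle: [XYZ] = ½·(9·(-21/2−2) + 4·(2−(-1)) + 0·(-1−(-21/2))) = ½·(-225/2 + 12 + 0) = -201/4.
[WYZ] = ½·((17/6)·(-21/2−2) + 4·(2−(-8/3)) + 0·(-8/3−(-21/2))) = ½·(-425/12 + 56/3 + 0) = -67/8, so the X-coordinate is (-67/8)/(-201/4) = 1/6.
[XWZ] = ½·(9·(-8/3−2) + (17/6)·(2−(-1)) + 0·(-1−(-8/3))) = ½·(-42 + 17/2 + 0) = -67/4, so the Y-coordinate is 1/3.
[XYW] = ½·(9·(-21/2−(-8/3)) + 4·(-8/3−(-1)) + (17/6)·(-1−(-21/2))) = ½·(-141/2 − 20/3 + 323/12) = -201/8, so the Z-coordinate is 1/2.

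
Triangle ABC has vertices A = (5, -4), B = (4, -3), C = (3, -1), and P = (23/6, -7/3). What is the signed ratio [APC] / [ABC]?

[ABC] = ½·(5·(-3−(-1)) + 4·(-1−(-4)) + 3·(-4−(-3))) = ½·(-10 + 12 − 3) = -1/2.
[APC] = ½·(5·(-7/3−(-1)) + (23/6)·(-1−(-4)) + 3·(-4−(-7/3))) = ½·(-20/3 + 23/2 − 5) = -1/12, so the ratio is (-1/12)/(-1/2) = 1/6.

1/6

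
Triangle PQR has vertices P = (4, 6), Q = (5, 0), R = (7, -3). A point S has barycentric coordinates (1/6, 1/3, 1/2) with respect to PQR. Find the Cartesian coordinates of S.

S = (1/6)·P + (1/3)·Q + (1/2)·R.
x-coordinate: (1/6)·4 + (1/3)·5 + (1/2)·7 = 35/6.
y-coordinate: (1/6)·6 + (1/3)·0 + (1/2)·(-3) = -1/2.

(35/6, -1/2)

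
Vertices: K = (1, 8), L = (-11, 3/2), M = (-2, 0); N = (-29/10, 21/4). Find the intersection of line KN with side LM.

Barycentric coordinates of N with respect to KLM: (3/5, 3/10, 1/10).
On side LM the K-coordinate is zero; dropping N's K-weight 3/5 and renormalizing the remaining 3/10 : 1/10 gives weights 3/4, 1/4 on L, M.
J = (3/4)·(-11, 3/2) + (1/4)·(-2, 0) = (-35/4, 9/8).

(-35/4, 9/8)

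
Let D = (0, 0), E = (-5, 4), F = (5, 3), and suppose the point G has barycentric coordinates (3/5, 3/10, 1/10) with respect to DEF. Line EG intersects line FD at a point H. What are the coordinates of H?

Line EG meets FD where the E-coordinate vanishes; zeroing G's E-weight and renormalizing leaves F, D-weights 1/10 : 3/5 → (1/7, 6/7).
So H = (1/7)·F + (6/7)·D = (5/7, 3/7).

(5/7, 3/7)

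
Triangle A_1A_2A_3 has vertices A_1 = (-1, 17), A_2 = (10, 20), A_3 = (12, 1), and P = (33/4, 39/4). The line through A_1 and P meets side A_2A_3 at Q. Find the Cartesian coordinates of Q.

Barycentric coordinates of P with respect to A_1A_2A_3: (1/4, 1/4, 1/2).
On side A_2A_3 the A_1-coordinate is zero; dropping P's A_1-weight 1/4 and renormalizing the remaining 1/4 : 1/2 gives weights 1/3, 2/3 on A_2, A_3.
Q = (1/3)·(10, 20) + (2/3)·(12, 1) = (34/3, 22/3).

(34/3, 22/3)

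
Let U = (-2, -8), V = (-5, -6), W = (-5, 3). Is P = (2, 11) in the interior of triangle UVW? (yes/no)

Barycentric coordinates of P: (7/3, -101/27, 65/27).
The three coordinates are positive, negative, positive; a point is interior exactly when all three are positive.

no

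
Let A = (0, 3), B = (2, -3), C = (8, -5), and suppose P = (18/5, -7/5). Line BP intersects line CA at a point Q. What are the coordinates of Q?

(4, -1)

Barycentric coordinates of P with respect to ABC: (2/5, 1/5, 2/5).
On side CA the B-coordinate is zero; dropping P's B-weight 1/5 and renormalizing the remaining 2/5 : 2/5 gives weights 1/2, 1/2 on C, A.
Q = (1/2)·(8, -5) + (1/2)·(0, 3) = (4, -1).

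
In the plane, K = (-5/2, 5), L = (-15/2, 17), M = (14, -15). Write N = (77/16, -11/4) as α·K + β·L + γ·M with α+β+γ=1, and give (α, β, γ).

Signed area of the reference triangle: [KLM] = ½·((-5/2)·(17−(-15)) + (-15/2)·(-15−5) + 14·(5−17)) = ½·(-80 + 150 − 168) = -49.
[NLM] = ½·((77/16)·(17−(-15)) + (-15/2)·(-15−(-11/4)) + 14·(-11/4−17)) = ½·(154 + 735/8 − 553/2) = -245/16, so the K-coordinate is (-245/16)/(-49) = 5/16.
[KNM] = ½·((-5/2)·(-11/4−(-15)) + (77/16)·(-15−5) + 14·(5−(-11/4))) = ½·(-245/8 − 385/4 + 217/2) = -147/16, so the L-coordinate is 3/16.
[KLN] = ½·((-5/2)·(17−(-11/4)) + (-15/2)·(-11/4−5) + (77/16)·(5−17)) = ½·(-395/8 + 465/8 − 231/4) = -49/2, so the M-coordinate is 1/2.

(5/16, 3/16, 1/2)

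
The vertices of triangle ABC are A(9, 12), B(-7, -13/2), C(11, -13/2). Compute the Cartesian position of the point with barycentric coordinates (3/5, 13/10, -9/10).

(-68/5, 23/5)

P = (3/5)·A + (13/10)·B + (-9/10)·C.
x-coordinate: (3/5)·9 + (13/10)·(-7) + (-9/10)·11 = -68/5.
y-coordinate: (3/5)·12 + (13/10)·(-13/2) + (-9/10)·(-13/2) = 23/5.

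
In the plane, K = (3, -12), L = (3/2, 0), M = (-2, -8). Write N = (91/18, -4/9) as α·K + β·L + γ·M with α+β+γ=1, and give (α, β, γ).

Signed area of the reference triangle: [KLM] = ½·(3·(0−(-8)) + (3/2)·(-8−(-12)) + (-2)·(-12−0)) = ½·(24 + 6 + 24) = 27.
[NLM] = ½·((91/18)·(0−(-8)) + (3/2)·(-8−(-4/9)) + (-2)·(-4/9−0)) = ½·(364/9 − 34/3 + 8/9) = 15, so the K-coordinate is 15/27 = 5/9.
[KNM] = ½·(3·(-4/9−(-8)) + (91/18)·(-8−(-12)) + (-2)·(-12−(-4/9))) = ½·(68/3 + 182/9 + 208/9) = 33, so the L-coordinate is 11/9.
[KLN] = ½·(3·(0−(-4/9)) + (3/2)·(-4/9−(-12)) + (91/18)·(-12−0)) = ½·(4/3 + 52/3 − 182/3) = -21, so the M-coordinate is -7/9.

(5/9, 11/9, -7/9)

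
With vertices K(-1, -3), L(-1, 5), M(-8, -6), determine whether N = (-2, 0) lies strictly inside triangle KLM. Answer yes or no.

yes

Barycentric coordinates of N: (3/7, 3/7, 1/7).
The three coordinates are positive, positive, positive; a point is interior exactly when all three are positive.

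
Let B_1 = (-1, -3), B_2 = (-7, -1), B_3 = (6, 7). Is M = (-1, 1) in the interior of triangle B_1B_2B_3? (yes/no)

yes

Barycentric coordinates of M: (11/37, 14/37, 12/37).
The three coordinates are positive, positive, positive; a point is interior exactly when all three are positive.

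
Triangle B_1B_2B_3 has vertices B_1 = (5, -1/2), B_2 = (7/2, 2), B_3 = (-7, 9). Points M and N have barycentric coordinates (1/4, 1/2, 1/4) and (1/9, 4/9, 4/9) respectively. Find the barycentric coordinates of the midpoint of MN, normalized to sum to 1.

Since both coordinate triples sum to 1, the midpoint's barycentrics are the componentwise average.
(1/4+1/9)/2 = 13/72; similarly 17/36 and 25/72.

(13/72, 17/36, 25/72)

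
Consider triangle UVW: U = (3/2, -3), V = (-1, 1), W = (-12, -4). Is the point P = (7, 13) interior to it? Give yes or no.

Barycentric coordinates of P: (-184/113, 421/113, -124/113).
The three coordinates are negative, positive, negative; a point is interior exactly when all three are positive.

no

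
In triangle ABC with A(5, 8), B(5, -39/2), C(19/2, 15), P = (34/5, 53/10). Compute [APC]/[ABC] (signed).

[ABC] = ½·(5·(-39/2−15) + 5·(15−8) + (19/2)·(8−(-39/2))) = ½·(-345/2 + 35 + 1045/4) = 495/8.
[APC] = ½·(5·(53/10−15) + (34/5)·(15−8) + (19/2)·(8−(53/10))) = ½·(-97/2 + 238/5 + 513/20) = 99/8, so the ratio is (99/8)/(495/8) = 1/5.

1/5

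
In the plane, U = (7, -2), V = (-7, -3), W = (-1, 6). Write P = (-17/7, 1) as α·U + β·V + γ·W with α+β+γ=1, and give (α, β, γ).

(1/7, 3/7, 3/7)

Signed area of the reference triangle: [UVW] = ½·(7·(-3−6) + (-7)·(6−(-2)) + (-1)·(-2−(-3))) = ½·(-63 − 56 − 1) = -60.
[PVW] = ½·((-17/7)·(-3−6) + (-7)·(6−1) + (-1)·(1−(-3))) = ½·(153/7 − 35 − 4) = -60/7, so the U-coordinate is (-60/7)/(-60) = 1/7.
[UPW] = ½·(7·(1−6) + (-17/7)·(6−(-2)) + (-1)·(-2−1)) = ½·(-35 − 136/7 + 3) = -180/7, so the V-coordinate is 3/7.
[UVP] = ½·(7·(-3−1) + (-7)·(1−(-2)) + (-17/7)·(-2−(-3))) = ½·(-28 − 21 − 17/7) = -180/7, so the W-coordinate is 3/7.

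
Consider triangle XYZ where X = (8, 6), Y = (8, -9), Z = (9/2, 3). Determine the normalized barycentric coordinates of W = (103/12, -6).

Signed area of the reference triangle: [XYZ] = ½·(8·(-9−3) + 8·(3−6) + (9/2)·(6−(-9))) = ½·(-96 − 24 + 135/2) = -105/4.
[WYZ] = ½·((103/12)·(-9−3) + 8·(3−(-6)) + (9/2)·(-6−(-9))) = ½·(-103 + 72 + 27/2) = -35/4, so the X-coordinate is (-35/4)/(-105/4) = 1/3.
[XWZ] = ½·(8·(-6−3) + (103/12)·(3−6) + (9/2)·(6−(-6))) = ½·(-72 − 103/4 + 54) = -175/8, so the Y-coordinate is 5/6.
[XYW] = ½·(8·(-9−(-6)) + 8·(-6−6) + (103/12)·(6−(-9))) = ½·(-24 − 96 + 515/4) = 35/8, so the Z-coordinate is -1/6.
Check: 1/3 + 5/6 − 1/6 = 1.

(1/3, 5/6, -1/6)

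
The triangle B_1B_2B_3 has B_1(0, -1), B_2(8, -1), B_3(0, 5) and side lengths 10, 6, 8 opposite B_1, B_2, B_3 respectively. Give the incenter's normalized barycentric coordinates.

(5/12, 1/4, 1/3)

The incenter has barycentric coordinates proportional to the opposite side lengths: (10 : 6 : 8).
Normalizing by 10+6+8 = 24 gives (5/12, 1/4, 1/3).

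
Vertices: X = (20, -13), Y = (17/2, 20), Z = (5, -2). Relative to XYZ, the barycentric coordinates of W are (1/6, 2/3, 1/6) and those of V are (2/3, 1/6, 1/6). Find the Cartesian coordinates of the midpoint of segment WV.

Barycentric coordinates of the midpoint are the average: (5/12, 5/12, 1/6).
Converting: (5/12)·X + (5/12)·Y + (1/6)·Z = (305/24, 31/12).

(305/24, 31/12)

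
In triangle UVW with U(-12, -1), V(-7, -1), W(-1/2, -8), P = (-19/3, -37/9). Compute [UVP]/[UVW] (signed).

4/9

[UVW] = ½·((-12)·(-1−(-8)) + (-7)·(-8−(-1)) + (-1/2)·(-1−(-1))) = ½·(-84 + 49 + 0) = -35/2.
[UVP] = ½·((-12)·(-1−(-37/9)) + (-7)·(-37/9−(-1)) + (-19/3)·(-1−(-1))) = ½·(-112/3 + 196/9 + 0) = -70/9, so the ratio is (-70/9)/(-35/2) = 4/9.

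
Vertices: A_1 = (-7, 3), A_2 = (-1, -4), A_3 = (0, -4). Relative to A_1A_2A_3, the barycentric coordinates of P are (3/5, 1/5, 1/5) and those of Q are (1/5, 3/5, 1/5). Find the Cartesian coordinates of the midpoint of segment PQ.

(-16/5, -6/5)

Barycentric coordinates of the midpoint are the average: (2/5, 2/5, 1/5).
Converting: (2/5)·A_1 + (2/5)·A_2 + (1/5)·A_3 = (-16/5, -6/5).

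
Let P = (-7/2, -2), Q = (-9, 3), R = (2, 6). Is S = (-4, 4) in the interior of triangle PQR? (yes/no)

yes

Barycentric coordinates of S: (8/143, 74/143, 61/143).
The three coordinates are positive, positive, positive; a point is interior exactly when all three are positive.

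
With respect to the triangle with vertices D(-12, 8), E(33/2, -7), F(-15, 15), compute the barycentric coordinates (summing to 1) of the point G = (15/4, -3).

Signed area of the reference triangle: [DEF] = ½·((-12)·(-7−15) + (33/2)·(15−8) + (-15)·(8−(-7))) = ½·(264 + 231/2 − 225) = 309/4.
[GEF] = ½·((15/4)·(-7−15) + (33/2)·(15−(-3)) + (-15)·(-3−(-7))) = ½·(-165/2 + 297 − 60) = 309/4, so the D-coordinate is (309/4)/(309/4) = 1.
[DGF] = ½·((-12)·(-3−15) + (15/4)·(15−8) + (-15)·(8−(-3))) = ½·(216 + 105/4 − 165) = 309/8, so the E-coordinate is 1/2.
[DEG] = ½·((-12)·(-7−(-3)) + (33/2)·(-3−8) + (15/4)·(8−(-7))) = ½·(48 − 363/2 + 225/4) = -309/8, so the F-coordinate is -1/2.

(1, 1/2, -1/2)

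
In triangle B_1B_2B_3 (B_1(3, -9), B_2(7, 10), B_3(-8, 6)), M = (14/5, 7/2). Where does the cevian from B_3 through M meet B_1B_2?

Barycentric coordinates of M with respect to B_1B_2B_3: (3/10, 1/2, 1/5).
On side B_1B_2 the B_3-coordinate is zero; dropping M's B_3-weight 1/5 and renormalizing the remaining 3/10 : 1/2 gives weights 3/8, 5/8 on B_1, B_2.
N = (3/8)·(3, -9) + (5/8)·(7, 10) = (11/2, 23/8).

(11/2, 23/8)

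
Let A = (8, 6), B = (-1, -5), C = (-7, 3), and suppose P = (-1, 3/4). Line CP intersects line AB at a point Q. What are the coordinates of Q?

(13/5, -3/5)

Barycentric coordinates of P with respect to ABC: (1/4, 3/8, 3/8).
On side AB the C-coordinate is zero; dropping P's C-weight 3/8 and renormalizing the remaining 1/4 : 3/8 gives weights 2/5, 3/5 on A, B.
Q = (2/5)·(8, 6) + (3/5)·(-1, -5) = (13/5, -3/5).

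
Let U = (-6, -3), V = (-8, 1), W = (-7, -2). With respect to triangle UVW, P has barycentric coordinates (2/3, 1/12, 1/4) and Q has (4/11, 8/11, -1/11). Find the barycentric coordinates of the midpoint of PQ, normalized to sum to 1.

Since both coordinate triples sum to 1, the midpoint's barycentrics are the componentwise average.
(2/3+4/11)/2 = 17/33; similarly 107/264 and 7/88.

(17/33, 107/264, 7/88)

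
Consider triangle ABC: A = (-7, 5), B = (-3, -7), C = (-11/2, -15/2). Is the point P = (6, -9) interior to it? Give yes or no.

Barycentric coordinates of P: (-19/64, 283/64, -25/8).
The three coordinates are negative, positive, negative; a point is interior exactly when all three are positive.

no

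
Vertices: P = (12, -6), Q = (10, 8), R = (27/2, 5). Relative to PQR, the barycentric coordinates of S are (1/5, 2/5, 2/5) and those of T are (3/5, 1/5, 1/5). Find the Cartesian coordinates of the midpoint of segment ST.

(237/20, 3/2)

Barycentric coordinates of the midpoint are the average: (2/5, 3/10, 3/10).
Converting: (2/5)·P + (3/10)·Q + (3/10)·R = (237/20, 3/2).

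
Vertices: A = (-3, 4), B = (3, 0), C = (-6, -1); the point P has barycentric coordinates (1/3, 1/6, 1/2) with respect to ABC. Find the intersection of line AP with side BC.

(-15/4, -3/4)

Line AP meets BC where the A-coordinate vanishes; zeroing P's A-weight and renormalizing leaves B, C-weights 1/6 : 1/2 → (1/4, 3/4).
So Q = (1/4)·B + (3/4)·C = (-15/4, -3/4).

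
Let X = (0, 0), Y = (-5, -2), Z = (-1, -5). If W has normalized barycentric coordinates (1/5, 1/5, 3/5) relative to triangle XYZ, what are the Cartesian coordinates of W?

(-8/5, -17/5)

W = (1/5)·X + (1/5)·Y + (3/5)·Z.
x-coordinate: (1/5)·0 + (1/5)·(-5) + (3/5)·(-1) = -8/5.
y-coordinate: (1/5)·0 + (1/5)·(-2) + (3/5)·(-5) = -17/5.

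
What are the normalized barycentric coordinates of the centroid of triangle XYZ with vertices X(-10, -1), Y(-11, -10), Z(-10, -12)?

The centroid is the average of the vertices, so each weight is 1/3.

(1/3, 1/3, 1/3)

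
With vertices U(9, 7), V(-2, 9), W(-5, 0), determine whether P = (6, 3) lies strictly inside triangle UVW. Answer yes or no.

no

Barycentric coordinates of P: (6/7, -1/3, 10/21).
The three coordinates are positive, negative, positive; a point is interior exactly when all three are positive.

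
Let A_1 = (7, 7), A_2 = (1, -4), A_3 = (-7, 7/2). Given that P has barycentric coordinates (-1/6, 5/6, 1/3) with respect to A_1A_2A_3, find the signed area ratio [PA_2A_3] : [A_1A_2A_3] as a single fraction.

-1/6

The signed ratio [PA_2A_3]/[A_1A_2A_3] equals the barycentric coordinate of P at vertex A_1, which is -1/6.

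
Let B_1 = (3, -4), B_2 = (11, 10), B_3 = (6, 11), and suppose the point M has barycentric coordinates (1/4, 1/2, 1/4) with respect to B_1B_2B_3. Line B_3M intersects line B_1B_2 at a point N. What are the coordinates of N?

(25/3, 16/3)

Line B_3M meets B_1B_2 where the B_3-coordinate vanishes; zeroing M's B_3-weight and renormalizing leaves B_1, B_2-weights 1/4 : 1/2 → (1/3, 2/3).
So N = (1/3)·B_1 + (2/3)·B_2 = (25/3, 16/3).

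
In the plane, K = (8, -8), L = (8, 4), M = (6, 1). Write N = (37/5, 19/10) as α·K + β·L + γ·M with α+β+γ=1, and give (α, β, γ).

Signed area of the reference triangle: [KLM] = ½·(8·(4−1) + 8·(1−(-8)) + 6·(-8−4)) = ½·(24 + 72 − 72) = 12.
[NLM] = ½·((37/5)·(4−1) + 8·(1−(19/10)) + 6·(19/10−4)) = ½·(111/5 − 36/5 − 63/5) = 6/5, so the K-coordinate is (6/5)/12 = 1/10.
[KNM] = ½·(8·(19/10−1) + (37/5)·(1−(-8)) + 6·(-8−(19/10))) = ½·(36/5 + 333/5 − 297/5) = 36/5, so the L-coordinate is 3/5.
[KLN] = ½·(8·(4−(19/10)) + 8·(19/10−(-8)) + (37/5)·(-8−4)) = ½·(84/5 + 396/5 − 444/5) = 18/5, so the M-coordinate is 3/10.

(1/10, 3/5, 3/10)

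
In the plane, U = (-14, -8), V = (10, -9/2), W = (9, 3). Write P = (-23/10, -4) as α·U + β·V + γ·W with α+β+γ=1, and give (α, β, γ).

Signed area of the reference triangle: [UVW] = ½·((-14)·(-9/2−3) + 10·(3−(-8)) + 9·(-8−(-9/2))) = ½·(105 + 110 − 63/2) = 367/4.
[PVW] = ½·((-23/10)·(-9/2−3) + 10·(3−(-4)) + 9·(-4−(-9/2))) = ½·(69/4 + 70 + 9/2) = 367/8, so the U-coordinate is (367/8)/(367/4) = 1/2.
[UPW] = ½·((-14)·(-4−3) + (-23/10)·(3−(-8)) + 9·(-8−(-4))) = ½·(98 − 253/10 − 36) = 367/20, so the V-coordinate is 1/5.
[UVP] = ½·((-14)·(-9/2−(-4)) + 10·(-4−(-8)) + (-23/10)·(-8−(-9/2))) = ½·(7 + 40 + 161/20) = 1101/40, so the W-coordinate is 3/10.

(1/2, 1/5, 3/10)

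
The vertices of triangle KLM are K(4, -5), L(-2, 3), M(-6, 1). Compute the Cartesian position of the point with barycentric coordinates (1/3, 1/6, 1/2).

N = (1/3)·K + (1/6)·L + (1/2)·M.
x-coordinate: (1/3)·4 + (1/6)·(-2) + (1/2)·(-6) = -2.
y-coordinate: (1/3)·(-5) + (1/6)·3 + (1/2)·1 = -2/3.

(-2, -2/3)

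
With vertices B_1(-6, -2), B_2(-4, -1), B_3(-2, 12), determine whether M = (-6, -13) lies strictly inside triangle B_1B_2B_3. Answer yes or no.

Barycentric coordinates of M: (1/12, 11/6, -11/12).
The three coordinates are positive, positive, negative; a point is interior exactly when all three are positive.

no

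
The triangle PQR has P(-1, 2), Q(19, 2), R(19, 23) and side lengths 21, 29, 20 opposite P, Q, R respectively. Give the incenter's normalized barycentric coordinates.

The incenter has barycentric coordinates proportional to the opposite side lengths: (21 : 29 : 20).
Normalizing by 21+29+20 = 70 gives (3/10, 29/70, 2/7).

(3/10, 29/70, 2/7)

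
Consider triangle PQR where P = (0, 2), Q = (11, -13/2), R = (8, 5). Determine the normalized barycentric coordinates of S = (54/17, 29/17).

Signed area of the reference triangle: [PQR] = ½·(0·(-13/2−5) + 11·(5−2) + 8·(2−(-13/2))) = ½·(0 + 33 + 68) = 101/2.
[SQR] = ½·((54/17)·(-13/2−5) + 11·(5−(29/17)) + 8·(29/17−(-13/2))) = ½·(-621/17 + 616/17 + 1116/17) = 1111/34, so the P-coordinate is (1111/34)/(101/2) = 11/17.
[PSR] = ½·(0·(29/17−5) + (54/17)·(5−2) + 8·(2−(29/17))) = ½·(0 + 162/17 + 40/17) = 101/17, so the Q-coordinate is 2/17.
[PQS] = ½·(0·(-13/2−(29/17)) + 11·(29/17−2) + (54/17)·(2−(-13/2))) = ½·(0 − 55/17 + 27) = 202/17, so the R-coordinate is 4/17.
Check: 11/17 + 2/17 + 4/17 = 1.

(11/17, 2/17, 4/17)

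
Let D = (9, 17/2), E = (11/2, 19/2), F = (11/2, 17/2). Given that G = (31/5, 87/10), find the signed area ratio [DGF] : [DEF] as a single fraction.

1/5

[DEF] = ½·(9·(19/2−(17/2)) + (11/2)·(17/2−(17/2)) + (11/2)·(17/2−(19/2))) = ½·(9 + 0 − 11/2) = 7/4.
[DGF] = ½·(9·(87/10−(17/2)) + (31/5)·(17/2−(17/2)) + (11/2)·(17/2−(87/10))) = ½·(9/5 + 0 − 11/10) = 7/20, so the ratio is (7/20)/(7/4) = 1/5.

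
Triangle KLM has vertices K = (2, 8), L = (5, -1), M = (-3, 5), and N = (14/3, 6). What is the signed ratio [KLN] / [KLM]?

[KLM] = ½·(2·(-1−5) + 5·(5−8) + (-3)·(8−(-1))) = ½·(-12 − 15 − 27) = -27.
[KLN] = ½·(2·(-1−6) + 5·(6−8) + (14/3)·(8−(-1))) = ½·(-14 − 10 + 42) = 9, so the ratio is 9/(-27) = -1/3.

-1/3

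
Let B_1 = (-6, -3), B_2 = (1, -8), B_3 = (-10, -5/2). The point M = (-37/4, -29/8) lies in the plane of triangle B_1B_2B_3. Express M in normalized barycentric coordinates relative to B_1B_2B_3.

Signed area of the reference triangle: [B_1B_2B_3] = ½·((-6)·(-8−(-5/2)) + 1·(-5/2−(-3)) + (-10)·(-3−(-8))) = ½·(33 + 1/2 − 50) = -33/4.
[MB_2B_3] = ½·((-37/4)·(-8−(-5/2)) + 1·(-5/2−(-29/8)) + (-10)·(-29/8−(-8))) = ½·(407/8 + 9/8 − 175/4) = 33/8, so the B_1-coordinate is (33/8)/(-33/4) = -1/2.
[B_1MB_3] = ½·((-6)·(-29/8−(-5/2)) + (-37/4)·(-5/2−(-3)) + (-10)·(-3−(-29/8))) = ½·(27/4 − 37/8 − 25/4) = -33/16, so the B_2-coordinate is 1/4.
[B_1B_2M] = ½·((-6)·(-8−(-29/8)) + 1·(-29/8−(-3)) + (-37/4)·(-3−(-8))) = ½·(105/4 − 5/8 − 185/4) = -165/16, so the B_3-coordinate is 5/4.

(-1/2, 1/4, 5/4)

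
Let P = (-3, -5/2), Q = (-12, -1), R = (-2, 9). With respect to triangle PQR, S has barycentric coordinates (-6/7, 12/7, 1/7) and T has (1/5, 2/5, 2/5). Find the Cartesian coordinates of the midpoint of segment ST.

(-857/70, 309/140)

Barycentric coordinates of the midpoint are the average: (-23/70, 37/35, 19/70).
Converting: (-23/70)·P + (37/35)·Q + (19/70)·R = (-857/70, 309/140).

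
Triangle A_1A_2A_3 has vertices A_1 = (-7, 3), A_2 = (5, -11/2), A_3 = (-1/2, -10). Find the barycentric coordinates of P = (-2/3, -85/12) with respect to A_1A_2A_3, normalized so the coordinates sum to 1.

(1/6, 1/6, 2/3)

Signed area of the reference triangle: [A_1A_2A_3] = ½·((-7)·(-11/2−(-10)) + 5·(-10−3) + (-1/2)·(3−(-11/2))) = ½·(-63/2 − 65 − 17/4) = -403/8.
[PA_2A_3] = ½·((-2/3)·(-11/2−(-10)) + 5·(-10−(-85/12)) + (-1/2)·(-85/12−(-11/2))) = ½·(-3 − 175/12 + 19/24) = -403/48, so the A_1-coordinate is (-403/48)/(-403/8) = 1/6.
[A_1PA_3] = ½·((-7)·(-85/12−(-10)) + (-2/3)·(-10−3) + (-1/2)·(3−(-85/12))) = ½·(-245/12 + 26/3 − 121/24) = -403/48, so the A_2-coordinate is 1/6.
[A_1A_2P] = ½·((-7)·(-11/2−(-85/12)) + 5·(-85/12−3) + (-2/3)·(3−(-11/2))) = ½·(-133/12 − 605/12 − 17/3) = -403/12, so the A_3-coordinate is 2/3.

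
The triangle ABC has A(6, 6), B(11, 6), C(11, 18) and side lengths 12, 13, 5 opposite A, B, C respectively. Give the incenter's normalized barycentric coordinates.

(2/5, 13/30, 1/6)

The incenter has barycentric coordinates proportional to the opposite side lengths: (12 : 13 : 5).
Normalizing by 12+13+5 = 30 gives (2/5, 13/30, 1/6).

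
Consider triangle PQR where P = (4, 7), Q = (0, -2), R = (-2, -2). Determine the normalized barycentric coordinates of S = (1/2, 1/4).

(1/4, 1/2, 1/4)

Signed area of the reference triangle: [PQR] = ½·(4·(-2−(-2)) + 0·(-2−7) + (-2)·(7−(-2))) = ½·(0 + 0 − 18) = -9.
[SQR] = ½·((1/2)·(-2−(-2)) + 0·(-2−(1/4)) + (-2)·(1/4−(-2))) = ½·(0 + 0 − 9/2) = -9/4, so the P-coordinate is (-9/4)/(-9) = 1/4.
[PSR] = ½·(4·(1/4−(-2)) + (1/2)·(-2−7) + (-2)·(7−(1/4))) = ½·(9 − 9/2 − 27/2) = -9/2, so the Q-coordinate is 1/2.
[PQS] = ½·(4·(-2−(1/4)) + 0·(1/4−7) + (1/2)·(7−(-2))) = ½·(-9 + 0 + 9/2) = -9/4, so the R-coordinate is 1/4.
Check: 1/4 + 1/2 + 1/4 = 1.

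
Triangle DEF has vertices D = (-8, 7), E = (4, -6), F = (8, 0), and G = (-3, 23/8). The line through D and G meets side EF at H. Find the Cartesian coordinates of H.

(16/3, -4)

Barycentric coordinates of G with respect to DEF: (5/8, 1/4, 1/8).
On side EF the D-coordinate is zero; dropping G's D-weight 5/8 and renormalizing the remaining 1/4 : 1/8 gives weights 2/3, 1/3 on E, F.
H = (2/3)·(4, -6) + (1/3)·(8, 0) = (16/3, -4).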